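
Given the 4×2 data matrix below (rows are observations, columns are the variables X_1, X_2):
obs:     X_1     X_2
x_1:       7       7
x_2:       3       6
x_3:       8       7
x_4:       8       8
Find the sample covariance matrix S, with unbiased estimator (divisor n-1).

Step 1 — column means:
  mean(X_1) = (7 + 3 + 8 + 8) / 4 = 26/4 = 6.5
  mean(X_2) = (7 + 6 + 7 + 8) / 4 = 28/4 = 7

Step 2 — sample covariance S[i,j] = (1/(n-1)) · Σ_k (x_{k,i} - mean_i) · (x_{k,j} - mean_j), with n-1 = 3.
  S[X_1,X_1] = ((0.5)·(0.5) + (-3.5)·(-3.5) + (1.5)·(1.5) + (1.5)·(1.5)) / 3 = 17/3 = 5.6667
  S[X_1,X_2] = ((0.5)·(0) + (-3.5)·(-1) + (1.5)·(0) + (1.5)·(1)) / 3 = 5/3 = 1.6667
  S[X_2,X_2] = ((0)·(0) + (-1)·(-1) + (0)·(0) + (1)·(1)) / 3 = 2/3 = 0.6667

S is symmetric (S[j,i] = S[i,j]). Assembling:

S = [[5.6667, 1.6667],
 [1.6667, 0.6667]]


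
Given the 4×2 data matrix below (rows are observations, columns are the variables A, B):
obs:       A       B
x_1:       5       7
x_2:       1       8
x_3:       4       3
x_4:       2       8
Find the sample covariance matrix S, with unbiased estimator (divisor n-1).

Step 1 — column means:
  mean(A) = (5 + 1 + 4 + 2) / 4 = 12/4 = 3
  mean(B) = (7 + 8 + 3 + 8) / 4 = 26/4 = 6.5

Step 2 — sample covariance S[i,j] = (1/(n-1)) · Σ_k (x_{k,i} - mean_i) · (x_{k,j} - mean_j), with n-1 = 3.
  S[A,A] = ((2)·(2) + (-2)·(-2) + (1)·(1) + (-1)·(-1)) / 3 = 10/3 = 3.3333
  S[A,B] = ((2)·(0.5) + (-2)·(1.5) + (1)·(-3.5) + (-1)·(1.5)) / 3 = -7/3 = -2.3333
  S[B,B] = ((0.5)·(0.5) + (1.5)·(1.5) + (-3.5)·(-3.5) + (1.5)·(1.5)) / 3 = 17/3 = 5.6667

S is symmetric (S[j,i] = S[i,j]). Assembling:

S = [[3.3333, -2.3333],
 [-2.3333, 5.6667]]


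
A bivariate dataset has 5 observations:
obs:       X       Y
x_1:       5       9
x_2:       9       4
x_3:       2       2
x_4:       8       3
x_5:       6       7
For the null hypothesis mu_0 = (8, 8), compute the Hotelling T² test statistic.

Step 1 — sample mean vector:
  mean(X) = (5 + 9 + 2 + 8 + 6) / 5 = 30/5 = 6
  mean(Y) = (9 + 4 + 2 + 3 + 7) / 5 = 25/5 = 5
  x̄ = (6, 5),  deviation x̄ - mu_0 = (6, 5) - (8, 8) = (-2, -3).

Step 2 — sample covariance matrix, S[i,j] = (1/(n-1)) · Σ_k (x_{k,i} - mean_i) · (x_{k,j} - mean_j), divisor n-1 = 4:
  S[X,X] = ((-1)·(-1) + (3)·(3) + (-4)·(-4) + (2)·(2) + (0)·(0)) / 4 = 30/4 = 7.5
  S[X,Y] = ((-1)·(4) + (3)·(-1) + (-4)·(-3) + (2)·(-2) + (0)·(2)) / 4 = 1/4 = 0.25
  S[Y,Y] = ((4)·(4) + (-1)·(-1) + (-3)·(-3) + (-2)·(-2) + (2)·(2)) / 4 = 34/4 = 8.5
  S = [[7.5, 0.25],
 [0.25, 8.5]].

Step 3 — invert S. det(S) = 7.5·8.5 - (0.25)² = 63.6875.
  S^{-1} = (1/det) · [[d, -b], [-b, a]] = [[0.1335, -0.0039],
 [-0.0039, 0.1178]].

Step 4 — quadratic form (x̄ - mu_0)^T · S^{-1} · (x̄ - mu_0):
  S^{-1} · (x̄ - mu_0) = (-0.2552, -0.3454),
  (x̄ - mu_0)^T · [...] = (-2)·(-0.2552) + (-3)·(-0.3454) = 1.5466.

Step 5 — scale by n: T² = 5 · 1.5466 = 7.7331.

T² ≈ 7.7331


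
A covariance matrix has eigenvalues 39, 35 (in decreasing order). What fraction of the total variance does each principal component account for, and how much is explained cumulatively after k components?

Step 1 — total variance = trace(Sigma) = Σ λ_i = 39 + 35 = 74.

Step 2 — fraction explained by component i = λ_i / Σ λ:
  PC1: 39/74 = 0.527
  PC2: 35/74 = 0.473

Step 3 — cumulative fraction after k components = (λ_1 + ... + λ_k) / Σ λ:
  k = 1: 39/74 = 0.527
  k = 2: (39 + 35)/74 = 74/74 = 1

Summary (fraction, with percent):

explained: PC1 0.527 (52.7%), PC2 0.473 (47.3%);  cumulative: 0.527, 1


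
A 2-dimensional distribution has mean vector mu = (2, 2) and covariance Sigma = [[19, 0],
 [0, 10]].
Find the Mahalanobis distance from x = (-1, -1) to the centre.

Step 1 — centre the observation: (x - mu) = (-3, -3).

Step 2 — invert Sigma. det(Sigma) = 19·10 - (0)² = 190.
  Sigma^{-1} = (1/det) · [[d, -b], [-b, a]] = [[0.0526, 0],
 [0, 0.1]].

Step 3 — form the quadratic (x - mu)^T · Sigma^{-1} · (x - mu):
  Sigma^{-1} · (x - mu) = (-0.1579, -0.3).
  (x - mu)^T · [Sigma^{-1} · (x - mu)] = (-3)·(-0.1579) + (-3)·(-0.3) = 1.3737.

Step 4 — take square root: d = √(1.3737) ≈ 1.172.

d(x, mu) = √(1.3737) ≈ 1.172


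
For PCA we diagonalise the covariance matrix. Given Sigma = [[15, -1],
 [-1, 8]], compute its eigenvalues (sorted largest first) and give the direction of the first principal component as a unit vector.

Step 1 — characteristic polynomial of 2×2 Sigma:
  det(Sigma - λI) = λ² - trace · λ + det = 0.
  trace = 15 + 8 = 23, det = 15·8 - (-1)² = 119.
Step 2 — discriminant:
  Δ = trace² - 4·det = 529 - 476 = 53.
Step 3 — eigenvalues:
  λ = (trace ± √Δ)/2 = (23 ± 7.2801)/2,
  λ_1 = 15.1401,  λ_2 = 7.8599.

Step 4 — unit eigenvector for λ_1: solve (Sigma - λ_1 I)v = 0. First row:
  (15 - 15.1401)·v_x + (-1)·v_y = 0, i.e. (-0.1401)·v_x + (-1)·v_y = 0,
  so v ∝ (b, λ_1 - a) = (-1, 0.1401); multiply by -1 so the first entry is positive: u = (1, -0.1401).
  ||u|| = √((1)² + (-0.1401)²) = √(1.0196) ≈ 1.0098,
  v_1 = u/||u|| ≈ (0.9903, -0.1387) (||v_1|| = 1).

λ_1 = 15.1401,  λ_2 = 7.8599;  v_1 ≈ (0.9903, -0.1387)


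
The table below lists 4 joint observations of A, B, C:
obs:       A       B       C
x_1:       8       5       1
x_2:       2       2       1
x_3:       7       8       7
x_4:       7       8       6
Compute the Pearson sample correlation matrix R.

Step 1 — column means:
  mean(A) = (8 + 2 + 7 + 7) / 4 = 24/4 = 6
  mean(B) = (5 + 2 + 8 + 8) / 4 = 23/4 = 5.75
  mean(C) = (1 + 1 + 7 + 6) / 4 = 15/4 = 3.75

Step 2 — sample variances and covariances s[i,j] = (1/(n-1)) · Σ_k (x_{k,i} - mean_i) · (x_{k,j} - mean_j), with n-1 = 3:
  s[A,A] = ((2)·(2) + (-4)·(-4) + (1)·(1) + (1)·(1)) / 3 = 22/3 = 7.3333
  s[A,B] = ((2)·(-0.75) + (-4)·(-3.75) + (1)·(2.25) + (1)·(2.25)) / 3 = 18/3 = 6
  s[A,C] = ((2)·(-2.75) + (-4)·(-2.75) + (1)·(3.25) + (1)·(2.25)) / 3 = 11/3 = 3.6667
  s[B,B] = ((-0.75)·(-0.75) + (-3.75)·(-3.75) + (2.25)·(2.25) + (2.25)·(2.25)) / 3 = 24.75/3 = 8.25
  s[B,C] = ((-0.75)·(-2.75) + (-3.75)·(-2.75) + (2.25)·(3.25) + (2.25)·(2.25)) / 3 = 24.75/3 = 8.25
  s[C,C] = ((-2.75)·(-2.75) + (-2.75)·(-2.75) + (3.25)·(3.25) + (2.25)·(2.25)) / 3 = 30.75/3 = 10.25
  Sample standard deviations s_i = √(s[i,i]):
  s(A) = √(7.3333) = 2.708
  s(B) = √(8.25) = 2.8723
  s(C) = √(10.25) = 3.2016

Step 3 — r_{ij} = s_{ij} / (s_i · s_j):
  r[A,A] = 1 (diagonal).
  r[A,B] = 6 / (2.708 · 2.8723) = 6 / 7.7782 = 0.7714
  r[A,C] = 3.6667 / (2.708 · 3.2016) = 3.6667 / 8.6699 = 0.4229
  r[B,B] = 1 (diagonal).
  r[B,C] = 8.25 / (2.8723 · 3.2016) = 8.25 / 9.1958 = 0.8971
  r[C,C] = 1 (diagonal).

R is symmetric with unit diagonal. Assembling:

R = [[1, 0.7714, 0.4229],
 [0.7714, 1, 0.8971],
 [0.4229, 0.8971, 1]]


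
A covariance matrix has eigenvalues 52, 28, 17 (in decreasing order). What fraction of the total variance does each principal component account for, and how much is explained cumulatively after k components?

Step 1 — total variance = trace(Sigma) = Σ λ_i = 52 + 28 + 17 = 97.

Step 2 — fraction explained by component i = λ_i / Σ λ:
  PC1: 52/97 = 0.5361
  PC2: 28/97 = 0.2887
  PC3: 17/97 = 0.1753

Step 3 — cumulative fraction after k components = (λ_1 + ... + λ_k) / Σ λ:
  k = 1: 52/97 = 0.5361
  k = 2: (52 + 28)/97 = 80/97 = 0.8247
  k = 3: (52 + 28 + 17)/97 = 97/97 = 1

Summary (fraction, with percent):

explained: PC1 0.5361 (53.61%), PC2 0.2887 (28.87%), PC3 0.1753 (17.53%);  cumulative: 0.5361, 0.8247, 1


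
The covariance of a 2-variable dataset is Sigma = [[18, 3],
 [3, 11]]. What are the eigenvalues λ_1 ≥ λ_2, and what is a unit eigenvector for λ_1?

Step 1 — characteristic polynomial of 2×2 Sigma:
  det(Sigma - λI) = λ² - trace · λ + det = 0.
  trace = 18 + 11 = 29, det = 18·11 - (3)² = 189.
Step 2 — discriminant:
  Δ = trace² - 4·det = 841 - 756 = 85.
Step 3 — eigenvalues:
  λ = (trace ± √Δ)/2 = (29 ± 9.2195)/2,
  λ_1 = 19.1098,  λ_2 = 9.8902.

Step 4 — unit eigenvector for λ_1: solve (Sigma - λ_1 I)v = 0. First row:
  (18 - 19.1098)·v_x + (3)·v_y = 0, i.e. (-1.1098)·v_x + (3)·v_y = 0,
  so v ∝ (b, λ_1 - a) = (3, 1.1098) = u.
  ||u|| = √((3)² + (1.1098)²) = √(10.2316) ≈ 3.1987,
  v_1 = u/||u|| ≈ (0.9379, 0.3469) (||v_1|| = 1).

λ_1 = 19.1098,  λ_2 = 9.8902;  v_1 ≈ (0.9379, 0.3469)


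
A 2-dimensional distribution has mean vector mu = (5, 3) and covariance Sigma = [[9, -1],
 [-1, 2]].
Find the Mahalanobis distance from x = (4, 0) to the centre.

Step 1 — centre the observation: (x - mu) = (-1, -3).

Step 2 — invert Sigma. det(Sigma) = 9·2 - (-1)² = 17.
  Sigma^{-1} = (1/det) · [[d, -b], [-b, a]] = [[0.1176, 0.0588],
 [0.0588, 0.5294]].

Step 3 — form the quadratic (x - mu)^T · Sigma^{-1} · (x - mu):
  Sigma^{-1} · (x - mu) = (-0.2941, -1.6471).
  (x - mu)^T · [Sigma^{-1} · (x - mu)] = (-1)·(-0.2941) + (-3)·(-1.6471) = 5.2353.

Step 4 — take square root: d = √(5.2353) ≈ 2.2881.

d(x, mu) = √(5.2353) ≈ 2.2881


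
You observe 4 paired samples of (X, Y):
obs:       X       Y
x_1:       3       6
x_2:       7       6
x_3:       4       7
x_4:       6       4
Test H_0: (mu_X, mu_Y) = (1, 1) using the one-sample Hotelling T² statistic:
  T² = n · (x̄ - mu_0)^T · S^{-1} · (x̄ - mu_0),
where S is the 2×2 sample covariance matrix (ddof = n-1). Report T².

Step 1 — sample mean vector:
  mean(X) = (3 + 7 + 4 + 6) / 4 = 20/4 = 5
  mean(Y) = (6 + 6 + 7 + 4) / 4 = 23/4 = 5.75
  x̄ = (5, 5.75),  deviation x̄ - mu_0 = (5, 5.75) - (1, 1) = (4, 4.75).

Step 2 — sample covariance matrix, S[i,j] = (1/(n-1)) · Σ_k (x_{k,i} - mean_i) · (x_{k,j} - mean_j), divisor n-1 = 3:
  S[X,X] = ((-2)·(-2) + (2)·(2) + (-1)·(-1) + (1)·(1)) / 3 = 10/3 = 3.3333
  S[X,Y] = ((-2)·(0.25) + (2)·(0.25) + (-1)·(1.25) + (1)·(-1.75)) / 3 = -3/3 = -1
  S[Y,Y] = ((0.25)·(0.25) + (0.25)·(0.25) + (1.25)·(1.25) + (-1.75)·(-1.75)) / 3 = 4.75/3 = 1.5833
  S = [[3.3333, -1],
 [-1, 1.5833]].

Step 3 — invert S. det(S) = 3.3333·1.5833 - (-1)² = 4.2778.
  S^{-1} = (1/det) · [[d, -b], [-b, a]] = [[0.3701, 0.2338],
 [0.2338, 0.7792]].

Step 4 — quadratic form (x̄ - mu_0)^T · S^{-1} · (x̄ - mu_0):
  S^{-1} · (x̄ - mu_0) = (2.5909, 4.6364),
  (x̄ - mu_0)^T · [...] = (4)·(2.5909) + (4.75)·(4.6364) = 32.3864.

Step 5 — scale by n: T² = 4 · 32.3864 = 129.5455.

T² ≈ 129.5455


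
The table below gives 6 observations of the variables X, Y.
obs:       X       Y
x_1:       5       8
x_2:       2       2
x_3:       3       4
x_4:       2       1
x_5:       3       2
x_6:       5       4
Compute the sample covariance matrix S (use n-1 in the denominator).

Step 1 — column means:
  mean(X) = (5 + 2 + 3 + 2 + 3 + 5) / 6 = 20/6 = 3.3333
  mean(Y) = (8 + 2 + 4 + 1 + 2 + 4) / 6 = 21/6 = 3.5

Step 2 — sample covariance S[i,j] = (1/(n-1)) · Σ_k (x_{k,i} - mean_i) · (x_{k,j} - mean_j), with n-1 = 5.
  S[X,X] = ((1.6667)·(1.6667) + (-1.3333)·(-1.3333) + (-0.3333)·(-0.3333) + (-1.3333)·(-1.3333) + (-0.3333)·(-0.3333) + (1.6667)·(1.6667)) / 5 = 9.3333/5 = 1.8667
  S[X,Y] = ((1.6667)·(4.5) + (-1.3333)·(-1.5) + (-0.3333)·(0.5) + (-1.3333)·(-2.5) + (-0.3333)·(-1.5) + (1.6667)·(0.5)) / 5 = 14/5 = 2.8
  S[Y,Y] = ((4.5)·(4.5) + (-1.5)·(-1.5) + (0.5)·(0.5) + (-2.5)·(-2.5) + (-1.5)·(-1.5) + (0.5)·(0.5)) / 5 = 31.5/5 = 6.3

S is symmetric (S[j,i] = S[i,j]). Assembling:

S = [[1.8667, 2.8],
 [2.8, 6.3]]


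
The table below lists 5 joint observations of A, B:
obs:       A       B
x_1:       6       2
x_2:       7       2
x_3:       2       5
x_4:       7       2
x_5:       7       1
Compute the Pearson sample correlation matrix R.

Step 1 — column means:
  mean(A) = (6 + 7 + 2 + 7 + 7) / 5 = 29/5 = 5.8
  mean(B) = (2 + 2 + 5 + 2 + 1) / 5 = 12/5 = 2.4

Step 2 — sample variances and covariances s[i,j] = (1/(n-1)) · Σ_k (x_{k,i} - mean_i) · (x_{k,j} - mean_j), with n-1 = 4:
  s[A,A] = ((0.2)·(0.2) + (1.2)·(1.2) + (-3.8)·(-3.8) + (1.2)·(1.2) + (1.2)·(1.2)) / 4 = 18.8/4 = 4.7
  s[A,B] = ((0.2)·(-0.4) + (1.2)·(-0.4) + (-3.8)·(2.6) + (1.2)·(-0.4) + (1.2)·(-1.4)) / 4 = -12.6/4 = -3.15
  s[B,B] = ((-0.4)·(-0.4) + (-0.4)·(-0.4) + (2.6)·(2.6) + (-0.4)·(-0.4) + (-1.4)·(-1.4)) / 4 = 9.2/4 = 2.3
  Sample standard deviations s_i = √(s[i,i]):
  s(A) = √(4.7) = 2.1679
  s(B) = √(2.3) = 1.5166

Step 3 — r_{ij} = s_{ij} / (s_i · s_j):
  r[A,A] = 1 (diagonal).
  r[A,B] = -3.15 / (2.1679 · 1.5166) = -3.15 / 3.2879 = -0.9581
  r[B,B] = 1 (diagonal).

R is symmetric with unit diagonal. Assembling:

R = [[1, -0.9581],
 [-0.9581, 1]]


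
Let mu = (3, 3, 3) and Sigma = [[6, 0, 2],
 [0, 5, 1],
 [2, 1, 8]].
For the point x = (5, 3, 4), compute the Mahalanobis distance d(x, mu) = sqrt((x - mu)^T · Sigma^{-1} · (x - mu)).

Step 1 — centre the observation: (x - mu) = (2, 0, 1).

Step 2 — invert Sigma (cofactor / det for 3×3, or solve directly):
  Sigma^{-1} = [[0.1822, 0.0093, -0.0467],
 [0.0093, 0.2056, -0.028],
 [-0.0467, -0.028, 0.1402]].

Step 3 — form the quadratic (x - mu)^T · Sigma^{-1} · (x - mu):
  Sigma^{-1} · (x - mu) = (0.3178, -0.0093, 0.0467).
  (x - mu)^T · [Sigma^{-1} · (x - mu)] = (2)·(0.3178) + (0)·(-0.0093) + (1)·(0.0467) = 0.6822.

Step 4 — take square root: d = √(0.6822) ≈ 0.826.

d(x, mu) = √(0.6822) ≈ 0.826


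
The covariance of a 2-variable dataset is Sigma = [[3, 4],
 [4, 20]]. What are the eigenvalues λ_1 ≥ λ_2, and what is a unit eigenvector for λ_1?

Step 1 — characteristic polynomial of 2×2 Sigma:
  det(Sigma - λI) = λ² - trace · λ + det = 0.
  trace = 3 + 20 = 23, det = 3·20 - (4)² = 44.
Step 2 — discriminant:
  Δ = trace² - 4·det = 529 - 176 = 353.
Step 3 — eigenvalues:
  λ = (trace ± √Δ)/2 = (23 ± 18.7883)/2,
  λ_1 = 20.8941,  λ_2 = 2.1059.

Step 4 — unit eigenvector for λ_1: solve (Sigma - λ_1 I)v = 0. First row:
  (3 - 20.8941)·v_x + (4)·v_y = 0, i.e. (-17.8941)·v_x + (4)·v_y = 0,
  so v ∝ (b, λ_1 - a) = (4, 17.8941) = u.
  ||u|| = √((4)² + (17.8941)²) = √(336.2005) ≈ 18.3358,
  v_1 = u/||u|| ≈ (0.2182, 0.9759) (||v_1|| = 1).

λ_1 = 20.8941,  λ_2 = 2.1059;  v_1 ≈ (0.2182, 0.9759)


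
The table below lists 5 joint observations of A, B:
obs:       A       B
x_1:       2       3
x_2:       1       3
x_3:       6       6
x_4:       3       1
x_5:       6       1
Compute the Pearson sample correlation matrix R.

Step 1 — column means:
  mean(A) = (2 + 1 + 6 + 3 + 6) / 5 = 18/5 = 3.6
  mean(B) = (3 + 3 + 6 + 1 + 1) / 5 = 14/5 = 2.8

Step 2 — sample variances and covariances s[i,j] = (1/(n-1)) · Σ_k (x_{k,i} - mean_i) · (x_{k,j} - mean_j), with n-1 = 4:
  s[A,A] = ((-1.6)·(-1.6) + (-2.6)·(-2.6) + (2.4)·(2.4) + (-0.6)·(-0.6) + (2.4)·(2.4)) / 4 = 21.2/4 = 5.3
  s[A,B] = ((-1.6)·(0.2) + (-2.6)·(0.2) + (2.4)·(3.2) + (-0.6)·(-1.8) + (2.4)·(-1.8)) / 4 = 3.6/4 = 0.9
  s[B,B] = ((0.2)·(0.2) + (0.2)·(0.2) + (3.2)·(3.2) + (-1.8)·(-1.8) + (-1.8)·(-1.8)) / 4 = 16.8/4 = 4.2
  Sample standard deviations s_i = √(s[i,i]):
  s(A) = √(5.3) = 2.3022
  s(B) = √(4.2) = 2.0494

Step 3 — r_{ij} = s_{ij} / (s_i · s_j):
  r[A,A] = 1 (diagonal).
  r[A,B] = 0.9 / (2.3022 · 2.0494) = 0.9 / 4.7181 = 0.1908
  r[B,B] = 1 (diagonal).

R is symmetric with unit diagonal. Assembling:

R = [[1, 0.1908],
 [0.1908, 1]]


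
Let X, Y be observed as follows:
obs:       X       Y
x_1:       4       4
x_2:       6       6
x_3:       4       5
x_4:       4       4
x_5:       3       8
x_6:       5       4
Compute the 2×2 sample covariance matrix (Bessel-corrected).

Step 1 — column means:
  mean(X) = (4 + 6 + 4 + 4 + 3 + 5) / 6 = 26/6 = 4.3333
  mean(Y) = (4 + 6 + 5 + 4 + 8 + 4) / 6 = 31/6 = 5.1667

Step 2 — sample covariance S[i,j] = (1/(n-1)) · Σ_k (x_{k,i} - mean_i) · (x_{k,j} - mean_j), with n-1 = 5.
  S[X,X] = ((-0.3333)·(-0.3333) + (1.6667)·(1.6667) + (-0.3333)·(-0.3333) + (-0.3333)·(-0.3333) + (-1.3333)·(-1.3333) + (0.6667)·(0.6667)) / 5 = 5.3333/5 = 1.0667
  S[X,Y] = ((-0.3333)·(-1.1667) + (1.6667)·(0.8333) + (-0.3333)·(-0.1667) + (-0.3333)·(-1.1667) + (-1.3333)·(2.8333) + (0.6667)·(-1.1667)) / 5 = -2.3333/5 = -0.4667
  S[Y,Y] = ((-1.1667)·(-1.1667) + (0.8333)·(0.8333) + (-0.1667)·(-0.1667) + (-1.1667)·(-1.1667) + (2.8333)·(2.8333) + (-1.1667)·(-1.1667)) / 5 = 12.8333/5 = 2.5667

S is symmetric (S[j,i] = S[i,j]). Assembling:

S = [[1.0667, -0.4667],
 [-0.4667, 2.5667]]


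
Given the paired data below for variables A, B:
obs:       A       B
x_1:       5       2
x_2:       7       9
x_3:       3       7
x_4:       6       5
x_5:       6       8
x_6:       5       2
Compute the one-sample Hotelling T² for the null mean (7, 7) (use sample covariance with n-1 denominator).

Step 1 — sample mean vector:
  mean(A) = (5 + 7 + 3 + 6 + 6 + 5) / 6 = 32/6 = 5.3333
  mean(B) = (2 + 9 + 7 + 5 + 8 + 2) / 6 = 33/6 = 5.5
  x̄ = (5.3333, 5.5),  deviation x̄ - mu_0 = (5.3333, 5.5) - (7, 7) = (-1.6667, -1.5).

Step 2 — sample covariance matrix, S[i,j] = (1/(n-1)) · Σ_k (x_{k,i} - mean_i) · (x_{k,j} - mean_j), divisor n-1 = 5:
  S[A,A] = ((-0.3333)·(-0.3333) + (1.6667)·(1.6667) + (-2.3333)·(-2.3333) + (0.6667)·(0.6667) + (0.6667)·(0.6667) + (-0.3333)·(-0.3333)) / 5 = 9.3333/5 = 1.8667
  S[A,B] = ((-0.3333)·(-3.5) + (1.6667)·(3.5) + (-2.3333)·(1.5) + (0.6667)·(-0.5) + (0.6667)·(2.5) + (-0.3333)·(-3.5)) / 5 = 6/5 = 1.2
  S[B,B] = ((-3.5)·(-3.5) + (3.5)·(3.5) + (1.5)·(1.5) + (-0.5)·(-0.5) + (2.5)·(2.5) + (-3.5)·(-3.5)) / 5 = 45.5/5 = 9.1
  S = [[1.8667, 1.2],
 [1.2, 9.1]].

Step 3 — invert S. det(S) = 1.8667·9.1 - (1.2)² = 15.5467.
  S^{-1} = (1/det) · [[d, -b], [-b, a]] = [[0.5853, -0.0772],
 [-0.0772, 0.1201]].

Step 4 — quadratic form (x̄ - mu_0)^T · S^{-1} · (x̄ - mu_0):
  S^{-1} · (x̄ - mu_0) = (-0.8598, -0.0515),
  (x̄ - mu_0)^T · [...] = (-1.6667)·(-0.8598) + (-1.5)·(-0.0515) = 1.5101.

Step 5 — scale by n: T² = 6 · 1.5101 = 9.0609.

T² ≈ 9.0609


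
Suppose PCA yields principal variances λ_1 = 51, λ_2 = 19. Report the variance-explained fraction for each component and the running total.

Step 1 — total variance = trace(Sigma) = Σ λ_i = 51 + 19 = 70.

Step 2 — fraction explained by component i = λ_i / Σ λ:
  PC1: 51/70 = 0.7286
  PC2: 19/70 = 0.2714

Step 3 — cumulative fraction after k components = (λ_1 + ... + λ_k) / Σ λ:
  k = 1: 51/70 = 0.7286
  k = 2: (51 + 19)/70 = 70/70 = 1

Summary (fraction, with percent):

explained: PC1 0.7286 (72.86%), PC2 0.2714 (27.14%);  cumulative: 0.7286, 1


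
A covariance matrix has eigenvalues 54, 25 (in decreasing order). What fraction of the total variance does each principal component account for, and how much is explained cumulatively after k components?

Step 1 — total variance = trace(Sigma) = Σ λ_i = 54 + 25 = 79.

Step 2 — fraction explained by component i = λ_i / Σ λ:
  PC1: 54/79 = 0.6835
  PC2: 25/79 = 0.3165

Step 3 — cumulative fraction after k components = (λ_1 + ... + λ_k) / Σ λ:
  k = 1: 54/79 = 0.6835
  k = 2: (54 + 25)/79 = 79/79 = 1

Summary (fraction, with percent):

explained: PC1 0.6835 (68.35%), PC2 0.3165 (31.65%);  cumulative: 0.6835, 1


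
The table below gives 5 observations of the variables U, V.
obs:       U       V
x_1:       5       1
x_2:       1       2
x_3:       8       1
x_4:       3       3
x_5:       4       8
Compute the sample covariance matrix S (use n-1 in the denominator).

Step 1 — column means:
  mean(U) = (5 + 1 + 8 + 3 + 4) / 5 = 21/5 = 4.2
  mean(V) = (1 + 2 + 1 + 3 + 8) / 5 = 15/5 = 3

Step 2 — sample covariance S[i,j] = (1/(n-1)) · Σ_k (x_{k,i} - mean_i) · (x_{k,j} - mean_j), with n-1 = 4.
  S[U,U] = ((0.8)·(0.8) + (-3.2)·(-3.2) + (3.8)·(3.8) + (-1.2)·(-1.2) + (-0.2)·(-0.2)) / 4 = 26.8/4 = 6.7
  S[U,V] = ((0.8)·(-2) + (-3.2)·(-1) + (3.8)·(-2) + (-1.2)·(0) + (-0.2)·(5)) / 4 = -7/4 = -1.75
  S[V,V] = ((-2)·(-2) + (-1)·(-1) + (-2)·(-2) + (0)·(0) + (5)·(5)) / 4 = 34/4 = 8.5

S is symmetric (S[j,i] = S[i,j]). Assembling:

S = [[6.7, -1.75],
 [-1.75, 8.5]]


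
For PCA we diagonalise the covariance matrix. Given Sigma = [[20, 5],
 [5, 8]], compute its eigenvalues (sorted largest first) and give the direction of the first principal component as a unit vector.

Step 1 — characteristic polynomial of 2×2 Sigma:
  det(Sigma - λI) = λ² - trace · λ + det = 0.
  trace = 20 + 8 = 28, det = 20·8 - (5)² = 135.
Step 2 — discriminant:
  Δ = trace² - 4·det = 784 - 540 = 244.
Step 3 — eigenvalues:
  λ = (trace ± √Δ)/2 = (28 ± 15.6205)/2,
  λ_1 = 21.8102,  λ_2 = 6.1898.

Step 4 — unit eigenvector for λ_1: solve (Sigma - λ_1 I)v = 0. First row:
  (20 - 21.8102)·v_x + (5)·v_y = 0, i.e. (-1.8102)·v_x + (5)·v_y = 0,
  so v ∝ (b, λ_1 - a) = (5, 1.8102) = u.
  ||u|| = √((5)² + (1.8102)²) = √(28.277) ≈ 5.3176,
  v_1 = u/||u|| ≈ (0.9403, 0.3404) (||v_1|| = 1).

λ_1 = 21.8102,  λ_2 = 6.1898;  v_1 ≈ (0.9403, 0.3404)


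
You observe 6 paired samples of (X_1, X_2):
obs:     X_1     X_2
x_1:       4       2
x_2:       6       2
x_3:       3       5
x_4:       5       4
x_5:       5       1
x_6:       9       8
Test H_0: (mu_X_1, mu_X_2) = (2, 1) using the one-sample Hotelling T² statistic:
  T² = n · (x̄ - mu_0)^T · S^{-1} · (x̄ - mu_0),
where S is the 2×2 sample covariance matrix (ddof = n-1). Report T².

Step 1 — sample mean vector:
  mean(X_1) = (4 + 6 + 3 + 5 + 5 + 9) / 6 = 32/6 = 5.3333
  mean(X_2) = (2 + 2 + 5 + 4 + 1 + 8) / 6 = 22/6 = 3.6667
  x̄ = (5.3333, 3.6667),  deviation x̄ - mu_0 = (5.3333, 3.6667) - (2, 1) = (3.3333, 2.6667).

Step 2 — sample covariance matrix, S[i,j] = (1/(n-1)) · Σ_k (x_{k,i} - mean_i) · (x_{k,j} - mean_j), divisor n-1 = 5:
  S[X_1,X_1] = ((-1.3333)·(-1.3333) + (0.6667)·(0.6667) + (-2.3333)·(-2.3333) + (-0.3333)·(-0.3333) + (-0.3333)·(-0.3333) + (3.6667)·(3.6667)) / 5 = 21.3333/5 = 4.2667
  S[X_1,X_2] = ((-1.3333)·(-1.6667) + (0.6667)·(-1.6667) + (-2.3333)·(1.3333) + (-0.3333)·(0.3333) + (-0.3333)·(-2.6667) + (3.6667)·(4.3333)) / 5 = 14.6667/5 = 2.9333
  S[X_2,X_2] = ((-1.6667)·(-1.6667) + (-1.6667)·(-1.6667) + (1.3333)·(1.3333) + (0.3333)·(0.3333) + (-2.6667)·(-2.6667) + (4.3333)·(4.3333)) / 5 = 33.3333/5 = 6.6667
  S = [[4.2667, 2.9333],
 [2.9333, 6.6667]].

Step 3 — invert S. det(S) = 4.2667·6.6667 - (2.9333)² = 19.84.
  S^{-1} = (1/det) · [[d, -b], [-b, a]] = [[0.336, -0.1478],
 [-0.1478, 0.2151]].

Step 4 — quadratic form (x̄ - mu_0)^T · S^{-1} · (x̄ - mu_0):
  S^{-1} · (x̄ - mu_0) = (0.7258, 0.0806),
  (x̄ - mu_0)^T · [...] = (3.3333)·(0.7258) + (2.6667)·(0.0806) = 2.6344.

Step 5 — scale by n: T² = 6 · 2.6344 = 15.8065.

T² ≈ 15.8065


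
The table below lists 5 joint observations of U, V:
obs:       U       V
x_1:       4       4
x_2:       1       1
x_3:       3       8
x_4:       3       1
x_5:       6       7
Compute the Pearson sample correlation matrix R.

Step 1 — column means:
  mean(U) = (4 + 1 + 3 + 3 + 6) / 5 = 17/5 = 3.4
  mean(V) = (4 + 1 + 8 + 1 + 7) / 5 = 21/5 = 4.2

Step 2 — sample variances and covariances s[i,j] = (1/(n-1)) · Σ_k (x_{k,i} - mean_i) · (x_{k,j} - mean_j), with n-1 = 4:
  s[U,U] = ((0.6)·(0.6) + (-2.4)·(-2.4) + (-0.4)·(-0.4) + (-0.4)·(-0.4) + (2.6)·(2.6)) / 4 = 13.2/4 = 3.3
  s[U,V] = ((0.6)·(-0.2) + (-2.4)·(-3.2) + (-0.4)·(3.8) + (-0.4)·(-3.2) + (2.6)·(2.8)) / 4 = 14.6/4 = 3.65
  s[V,V] = ((-0.2)·(-0.2) + (-3.2)·(-3.2) + (3.8)·(3.8) + (-3.2)·(-3.2) + (2.8)·(2.8)) / 4 = 42.8/4 = 10.7
  Sample standard deviations s_i = √(s[i,i]):
  s(U) = √(3.3) = 1.8166
  s(V) = √(10.7) = 3.2711

Step 3 — r_{ij} = s_{ij} / (s_i · s_j):
  r[U,U] = 1 (diagonal).
  r[U,V] = 3.65 / (1.8166 · 3.2711) = 3.65 / 5.9422 = 0.6142
  r[V,V] = 1 (diagonal).

R is symmetric with unit diagonal. Assembling:

R = [[1, 0.6142],
 [0.6142, 1]]


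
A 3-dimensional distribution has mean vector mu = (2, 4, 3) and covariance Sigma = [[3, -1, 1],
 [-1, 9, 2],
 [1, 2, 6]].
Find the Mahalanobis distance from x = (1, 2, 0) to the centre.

Step 1 — centre the observation: (x - mu) = (-1, -2, -3).

Step 2 — invert Sigma (cofactor / det for 3×3, or solve directly):
  Sigma^{-1} = [[0.3817, 0.0611, -0.084],
 [0.0611, 0.1298, -0.0534],
 [-0.084, -0.0534, 0.1985]].

Step 3 — form the quadratic (x - mu)^T · Sigma^{-1} · (x - mu):
  Sigma^{-1} · (x - mu) = (-0.2519, -0.1603, -0.4046).
  (x - mu)^T · [Sigma^{-1} · (x - mu)] = (-1)·(-0.2519) + (-2)·(-0.1603) + (-3)·(-0.4046) = 1.7863.

Step 4 — take square root: d = √(1.7863) ≈ 1.3365.

d(x, mu) = √(1.7863) ≈ 1.3365


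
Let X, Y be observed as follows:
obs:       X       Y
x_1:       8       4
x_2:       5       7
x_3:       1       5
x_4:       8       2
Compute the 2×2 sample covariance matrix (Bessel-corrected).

Step 1 — column means:
  mean(X) = (8 + 5 + 1 + 8) / 4 = 22/4 = 5.5
  mean(Y) = (4 + 7 + 5 + 2) / 4 = 18/4 = 4.5

Step 2 — sample covariance S[i,j] = (1/(n-1)) · Σ_k (x_{k,i} - mean_i) · (x_{k,j} - mean_j), with n-1 = 3.
  S[X,X] = ((2.5)·(2.5) + (-0.5)·(-0.5) + (-4.5)·(-4.5) + (2.5)·(2.5)) / 3 = 33/3 = 11
  S[X,Y] = ((2.5)·(-0.5) + (-0.5)·(2.5) + (-4.5)·(0.5) + (2.5)·(-2.5)) / 3 = -11/3 = -3.6667
  S[Y,Y] = ((-0.5)·(-0.5) + (2.5)·(2.5) + (0.5)·(0.5) + (-2.5)·(-2.5)) / 3 = 13/3 = 4.3333

S is symmetric (S[j,i] = S[i,j]). Assembling:

S = [[11, -3.6667],
 [-3.6667, 4.3333]]


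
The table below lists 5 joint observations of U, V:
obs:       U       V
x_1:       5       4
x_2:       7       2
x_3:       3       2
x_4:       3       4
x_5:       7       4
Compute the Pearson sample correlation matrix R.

Step 1 — column means:
  mean(U) = (5 + 7 + 3 + 3 + 7) / 5 = 25/5 = 5
  mean(V) = (4 + 2 + 2 + 4 + 4) / 5 = 16/5 = 3.2

Step 2 — sample variances and covariances s[i,j] = (1/(n-1)) · Σ_k (x_{k,i} - mean_i) · (x_{k,j} - mean_j), with n-1 = 4:
  s[U,U] = ((0)·(0) + (2)·(2) + (-2)·(-2) + (-2)·(-2) + (2)·(2)) / 4 = 16/4 = 4
  s[U,V] = ((0)·(0.8) + (2)·(-1.2) + (-2)·(-1.2) + (-2)·(0.8) + (2)·(0.8)) / 4 = 0/4 = 0
  s[V,V] = ((0.8)·(0.8) + (-1.2)·(-1.2) + (-1.2)·(-1.2) + (0.8)·(0.8) + (0.8)·(0.8)) / 4 = 4.8/4 = 1.2
  Sample standard deviations s_i = √(s[i,i]):
  s(U) = √(4) = 2
  s(V) = √(1.2) = 1.0954

Step 3 — r_{ij} = s_{ij} / (s_i · s_j):
  r[U,U] = 1 (diagonal).
  r[U,V] = 0 / (2 · 1.0954) = 0 / 2.1909 = 0
  r[V,V] = 1 (diagonal).

R is symmetric with unit diagonal. Assembling:

R = [[1, 0],
 [0, 1]]


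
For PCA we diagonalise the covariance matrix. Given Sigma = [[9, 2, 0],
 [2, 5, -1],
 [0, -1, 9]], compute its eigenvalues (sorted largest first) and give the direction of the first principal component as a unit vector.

Step 1 — characteristic polynomial p(λ) = det(λI - Sigma) = λ³ - tr·λ² + c_1·λ - det, where tr = trace, c_1 = sum of the principal 2×2 minors, det = det(Sigma):
  tr = 9 + 5 + 9 = 23,
  c_1 = (9·5 - (2)²) + (9·9 - (0)²) + (5·9 - (-1)²) = 41 + 81 + 44 = 166,
  det = 9·(5·9 - (-1)²) - (2)·((2)·9 - (-1)·(0)) + (0)·((2)·(-1) - 5·(0)) = 9·(44) - (2)·(18) + (0)·(-2) = 360.
  So p(λ) = λ³ - 23λ² + 166λ - 360.
Step 2 — look for an integer root (rational root theorem: any rational root is an integer divisor of 360). Testing λ = 4:
  p(4) = 64 - 368 + 664 - 360 = 0  ✓
  Dividing out (λ - 4): p(λ) = (λ - 4)(λ² - 19λ + 90).
Step 3 — remaining eigenvalues from the quadratic λ² - 19λ + 90 = 0:
  Δ = 19² - 4·90 = 361 - 360 = 1,  λ = (19 ± √1)/2 = (19 ± 1)/2 = 10 or 9.
  Sorted: λ_1 = 10,  λ_2 = 9,  λ_3 = 4  (check: sum = 23 = tr ✓).

Step 4 — unit eigenvector for λ_1 = 10: v spans the null space of (Sigma - λ_1 I), whose rows are
  r_1 = (-1, 2, 0),  r_2 = (2, -5, -1),  r_3 = (0, -1, -1).
  v is orthogonal to every row, so take v ∝ r_1 × r_2 = ((2)·(-1) - (0)·(-5), (0)·(2) - (-1)·(-1), (-1)·(-5) - (2)·(2)) = (-2, -1, 1).
  Rescale (multiply by -1 so the first nonzero entry is positive): u = (2, 1, -1).
  ||u|| = √((2)² + (1)² + (-1)²) = √(6) ≈ 2.4495,  v_1 = u/||u|| ≈ (0.8165, 0.4082, -0.4082) (||v_1|| = 1).

λ_1 = 10,  λ_2 = 9,  λ_3 = 4;  v_1 ≈ (0.8165, 0.4082, -0.4082)


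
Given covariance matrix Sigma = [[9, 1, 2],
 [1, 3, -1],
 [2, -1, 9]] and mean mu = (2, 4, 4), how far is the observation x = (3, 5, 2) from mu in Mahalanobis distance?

Step 1 — centre the observation: (x - mu) = (1, 1, -2).

Step 2 — invert Sigma (cofactor / det for 3×3, or solve directly):
  Sigma^{-1} = [[0.1244, -0.0526, -0.0335],
 [-0.0526, 0.3684, 0.0526],
 [-0.0335, 0.0526, 0.1244]].

Step 3 — form the quadratic (x - mu)^T · Sigma^{-1} · (x - mu):
  Sigma^{-1} · (x - mu) = (0.1388, 0.2105, -0.2297).
  (x - mu)^T · [Sigma^{-1} · (x - mu)] = (1)·(0.1388) + (1)·(0.2105) + (-2)·(-0.2297) = 0.8086.

Step 4 — take square root: d = √(0.8086) ≈ 0.8992.

d(x, mu) = √(0.8086) ≈ 0.8992


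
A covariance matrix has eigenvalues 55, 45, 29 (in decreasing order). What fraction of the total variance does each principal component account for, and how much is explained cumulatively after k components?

Step 1 — total variance = trace(Sigma) = Σ λ_i = 55 + 45 + 29 = 129.

Step 2 — fraction explained by component i = λ_i / Σ λ:
  PC1: 55/129 = 0.4264
  PC2: 45/129 = 0.3488
  PC3: 29/129 = 0.2248

Step 3 — cumulative fraction after k components = (λ_1 + ... + λ_k) / Σ λ:
  k = 1: 55/129 = 0.4264
  k = 2: (55 + 45)/129 = 100/129 = 0.7752
  k = 3: (55 + 45 + 29)/129 = 129/129 = 1

Summary (fraction, with percent):

explained: PC1 0.4264 (42.64%), PC2 0.3488 (34.88%), PC3 0.2248 (22.48%);  cumulative: 0.4264, 0.7752, 1


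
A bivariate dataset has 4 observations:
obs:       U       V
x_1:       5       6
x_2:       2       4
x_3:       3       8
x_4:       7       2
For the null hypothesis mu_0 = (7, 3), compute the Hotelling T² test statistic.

Step 1 — sample mean vector:
  mean(U) = (5 + 2 + 3 + 7) / 4 = 17/4 = 4.25
  mean(V) = (6 + 4 + 8 + 2) / 4 = 20/4 = 5
  x̄ = (4.25, 5),  deviation x̄ - mu_0 = (4.25, 5) - (7, 3) = (-2.75, 2).

Step 2 — sample covariance matrix, S[i,j] = (1/(n-1)) · Σ_k (x_{k,i} - mean_i) · (x_{k,j} - mean_j), divisor n-1 = 3:
  S[U,U] = ((0.75)·(0.75) + (-2.25)·(-2.25) + (-1.25)·(-1.25) + (2.75)·(2.75)) / 3 = 14.75/3 = 4.9167
  S[U,V] = ((0.75)·(1) + (-2.25)·(-1) + (-1.25)·(3) + (2.75)·(-3)) / 3 = -9/3 = -3
  S[V,V] = ((1)·(1) + (-1)·(-1) + (3)·(3) + (-3)·(-3)) / 3 = 20/3 = 6.6667
  S = [[4.9167, -3],
 [-3, 6.6667]].

Step 3 — invert S. det(S) = 4.9167·6.6667 - (-3)² = 23.7778.
  S^{-1} = (1/det) · [[d, -b], [-b, a]] = [[0.2804, 0.1262],
 [0.1262, 0.2068]].

Step 4 — quadratic form (x̄ - mu_0)^T · S^{-1} · (x̄ - mu_0):
  S^{-1} · (x̄ - mu_0) = (-0.5187, 0.0666),
  (x̄ - mu_0)^T · [...] = (-2.75)·(-0.5187) + (2)·(0.0666) = 1.5596.

Step 5 — scale by n: T² = 4 · 1.5596 = 6.2383.

T² ≈ 6.2383


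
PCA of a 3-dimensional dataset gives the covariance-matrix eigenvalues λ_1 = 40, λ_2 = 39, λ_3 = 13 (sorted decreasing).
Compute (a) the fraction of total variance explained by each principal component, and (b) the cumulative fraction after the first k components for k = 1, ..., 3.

Step 1 — total variance = trace(Sigma) = Σ λ_i = 40 + 39 + 13 = 92.

Step 2 — fraction explained by component i = λ_i / Σ λ:
  PC1: 40/92 = 0.4348
  PC2: 39/92 = 0.4239
  PC3: 13/92 = 0.1413

Step 3 — cumulative fraction after k components = (λ_1 + ... + λ_k) / Σ λ:
  k = 1: 40/92 = 0.4348
  k = 2: (40 + 39)/92 = 79/92 = 0.8587
  k = 3: (40 + 39 + 13)/92 = 92/92 = 1

Summary (fraction, with percent):

explained: PC1 0.4348 (43.48%), PC2 0.4239 (42.39%), PC3 0.1413 (14.13%);  cumulative: 0.4348, 0.8587, 1


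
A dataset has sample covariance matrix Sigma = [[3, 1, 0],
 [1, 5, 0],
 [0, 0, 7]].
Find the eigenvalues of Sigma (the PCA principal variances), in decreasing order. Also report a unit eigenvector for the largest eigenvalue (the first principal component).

Step 1 — characteristic polynomial p(λ) = det(λI - Sigma) = λ³ - tr·λ² + c_1·λ - det, where tr = trace, c_1 = sum of the principal 2×2 minors, det = det(Sigma):
  tr = 3 + 5 + 7 = 15,
  c_1 = (3·5 - (1)²) + (3·7 - (0)²) + (5·7 - (0)²) = 14 + 21 + 35 = 70,
  det = 3·(5·7 - (0)²) - (1)·((1)·7 - (0)·(0)) + (0)·((1)·(0) - 5·(0)) = 3·(35) - (1)·(7) + (0)·(0) = 98.
  So p(λ) = λ³ - 15λ² + 70λ - 98.
Step 2 — look for an integer root (rational root theorem: any rational root is an integer divisor of 98). Testing λ = 7:
  p(7) = 343 - 735 + 490 - 98 = 0  ✓
  Dividing out (λ - 7): p(λ) = (λ - 7)(λ² - 8λ + 14).
Step 3 — remaining eigenvalues from the quadratic λ² - 8λ + 14 = 0:
  Δ = 8² - 4·14 = 64 - 56 = 8,  λ = (8 ± √8)/2 = (8 ± 2.8284)/2 ≈ 5.4142 or 2.5858.
  Sorted: λ_1 = 7,  λ_2 = 5.4142,  λ_3 = 2.5858  (check: sum = 15 = tr ✓).

Step 4 — unit eigenvector for λ_1 = 7: v spans the null space of (Sigma - λ_1 I), whose rows are
  r_1 = (-4, 1, 0),  r_2 = (1, -2, 0),  r_3 = (0, 0, 0).
  v is orthogonal to every row, so take v ∝ r_1 × r_2 = ((1)·(0) - (0)·(-2), (0)·(1) - (-4)·(0), (-4)·(-2) - (1)·(1)) = (0, 0, 7).
  Rescale (divide by 7): u = (0, 0, 1).
  ||u|| = √((0)² + (0)² + (1)²) = √(1) = 1,  v_1 = u/||u|| ≈ (0, 0, 1) (||v_1|| = 1).

λ_1 = 7,  λ_2 = 5.4142,  λ_3 = 2.5858;  v_1 ≈ (0, 0, 1)


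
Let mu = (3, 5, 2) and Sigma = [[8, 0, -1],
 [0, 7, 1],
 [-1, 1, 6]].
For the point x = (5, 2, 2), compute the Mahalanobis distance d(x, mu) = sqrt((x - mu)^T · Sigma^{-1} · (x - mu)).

Step 1 — centre the observation: (x - mu) = (2, -3, 0).

Step 2 — invert Sigma (cofactor / det for 3×3, or solve directly):
  Sigma^{-1} = [[0.1277, -0.0031, 0.0218],
 [-0.0031, 0.1464, -0.0249],
 [0.0218, -0.0249, 0.1745]].

Step 3 — form the quadratic (x - mu)^T · Sigma^{-1} · (x - mu):
  Sigma^{-1} · (x - mu) = (0.2648, -0.4455, 0.1184).
  (x - mu)^T · [Sigma^{-1} · (x - mu)] = (2)·(0.2648) + (-3)·(-0.4455) + (0)·(0.1184) = 1.866.

Step 4 — take square root: d = √(1.866) ≈ 1.366.

d(x, mu) = √(1.866) ≈ 1.366


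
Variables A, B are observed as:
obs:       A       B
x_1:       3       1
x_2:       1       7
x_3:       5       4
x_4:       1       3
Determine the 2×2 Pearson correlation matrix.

Step 1 — column means:
  mean(A) = (3 + 1 + 5 + 1) / 4 = 10/4 = 2.5
  mean(B) = (1 + 7 + 4 + 3) / 4 = 15/4 = 3.75

Step 2 — sample variances and covariances s[i,j] = (1/(n-1)) · Σ_k (x_{k,i} - mean_i) · (x_{k,j} - mean_j), with n-1 = 3:
  s[A,A] = ((0.5)·(0.5) + (-1.5)·(-1.5) + (2.5)·(2.5) + (-1.5)·(-1.5)) / 3 = 11/3 = 3.6667
  s[A,B] = ((0.5)·(-2.75) + (-1.5)·(3.25) + (2.5)·(0.25) + (-1.5)·(-0.75)) / 3 = -4.5/3 = -1.5
  s[B,B] = ((-2.75)·(-2.75) + (3.25)·(3.25) + (0.25)·(0.25) + (-0.75)·(-0.75)) / 3 = 18.75/3 = 6.25
  Sample standard deviations s_i = √(s[i,i]):
  s(A) = √(3.6667) = 1.9149
  s(B) = √(6.25) = 2.5

Step 3 — r_{ij} = s_{ij} / (s_i · s_j):
  r[A,A] = 1 (diagonal).
  r[A,B] = -1.5 / (1.9149 · 2.5) = -1.5 / 4.7871 = -0.3133
  r[B,B] = 1 (diagonal).

R is symmetric with unit diagonal. Assembling:

R = [[1, -0.3133],
 [-0.3133, 1]]


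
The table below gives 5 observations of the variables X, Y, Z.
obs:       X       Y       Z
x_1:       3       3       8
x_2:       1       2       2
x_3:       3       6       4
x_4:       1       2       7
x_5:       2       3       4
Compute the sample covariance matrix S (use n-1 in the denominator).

Step 1 — column means:
  mean(X) = (3 + 1 + 3 + 1 + 2) / 5 = 10/5 = 2
  mean(Y) = (3 + 2 + 6 + 2 + 3) / 5 = 16/5 = 3.2
  mean(Z) = (8 + 2 + 4 + 7 + 4) / 5 = 25/5 = 5

Step 2 — sample covariance S[i,j] = (1/(n-1)) · Σ_k (x_{k,i} - mean_i) · (x_{k,j} - mean_j), with n-1 = 4.
  S[X,X] = ((1)·(1) + (-1)·(-1) + (1)·(1) + (-1)·(-1) + (0)·(0)) / 4 = 4/4 = 1
  S[X,Y] = ((1)·(-0.2) + (-1)·(-1.2) + (1)·(2.8) + (-1)·(-1.2) + (0)·(-0.2)) / 4 = 5/4 = 1.25
  S[X,Z] = ((1)·(3) + (-1)·(-3) + (1)·(-1) + (-1)·(2) + (0)·(-1)) / 4 = 3/4 = 0.75
  S[Y,Y] = ((-0.2)·(-0.2) + (-1.2)·(-1.2) + (2.8)·(2.8) + (-1.2)·(-1.2) + (-0.2)·(-0.2)) / 4 = 10.8/4 = 2.7
  S[Y,Z] = ((-0.2)·(3) + (-1.2)·(-3) + (2.8)·(-1) + (-1.2)·(2) + (-0.2)·(-1)) / 4 = -2/4 = -0.5
  S[Z,Z] = ((3)·(3) + (-3)·(-3) + (-1)·(-1) + (2)·(2) + (-1)·(-1)) / 4 = 24/4 = 6

S is symmetric (S[j,i] = S[i,j]). Assembling:

S = [[1, 1.25, 0.75],
 [1.25, 2.7, -0.5],
 [0.75, -0.5, 6]]


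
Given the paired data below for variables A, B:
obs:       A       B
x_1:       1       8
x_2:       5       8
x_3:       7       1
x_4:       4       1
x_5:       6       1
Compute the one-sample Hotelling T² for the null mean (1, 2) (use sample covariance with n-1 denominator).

Step 1 — sample mean vector:
  mean(A) = (1 + 5 + 7 + 4 + 6) / 5 = 23/5 = 4.6
  mean(B) = (8 + 8 + 1 + 1 + 1) / 5 = 19/5 = 3.8
  x̄ = (4.6, 3.8),  deviation x̄ - mu_0 = (4.6, 3.8) - (1, 2) = (3.6, 1.8).

Step 2 — sample covariance matrix, S[i,j] = (1/(n-1)) · Σ_k (x_{k,i} - mean_i) · (x_{k,j} - mean_j), divisor n-1 = 4:
  S[A,A] = ((-3.6)·(-3.6) + (0.4)·(0.4) + (2.4)·(2.4) + (-0.6)·(-0.6) + (1.4)·(1.4)) / 4 = 21.2/4 = 5.3
  S[A,B] = ((-3.6)·(4.2) + (0.4)·(4.2) + (2.4)·(-2.8) + (-0.6)·(-2.8) + (1.4)·(-2.8)) / 4 = -22.4/4 = -5.6
  S[B,B] = ((4.2)·(4.2) + (4.2)·(4.2) + (-2.8)·(-2.8) + (-2.8)·(-2.8) + (-2.8)·(-2.8)) / 4 = 58.8/4 = 14.7
  S = [[5.3, -5.6],
 [-5.6, 14.7]].

Step 3 — invert S. det(S) = 5.3·14.7 - (-5.6)² = 46.55.
  S^{-1} = (1/det) · [[d, -b], [-b, a]] = [[0.3158, 0.1203],
 [0.1203, 0.1139]].

Step 4 — quadratic form (x̄ - mu_0)^T · S^{-1} · (x̄ - mu_0):
  S^{-1} · (x̄ - mu_0) = (1.3534, 0.638),
  (x̄ - mu_0)^T · [...] = (3.6)·(1.3534) + (1.8)·(0.638) = 6.0206.

Step 5 — scale by n: T² = 5 · 6.0206 = 30.1031.

T² ≈ 30.1031


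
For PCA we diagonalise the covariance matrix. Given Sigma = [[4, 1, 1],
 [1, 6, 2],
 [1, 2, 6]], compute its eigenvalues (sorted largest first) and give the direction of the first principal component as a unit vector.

Step 1 — characteristic polynomial p(λ) = det(λI - Sigma) = λ³ - tr·λ² + c_1·λ - det, where tr = trace, c_1 = sum of the principal 2×2 minors, det = det(Sigma):
  tr = 4 + 6 + 6 = 16,
  c_1 = (4·6 - (1)²) + (4·6 - (1)²) + (6·6 - (2)²) = 23 + 23 + 32 = 78,
  det = 4·(6·6 - (2)²) - (1)·((1)·6 - (2)·(1)) + (1)·((1)·(2) - 6·(1)) = 4·(32) - (1)·(4) + (1)·(-4) = 120.
  So p(λ) = λ³ - 16λ² + 78λ - 120.
Step 2 — look for an integer root (rational root theorem: any rational root is an integer divisor of 120). Testing λ = 4:
  p(4) = 64 - 256 + 312 - 120 = 0  ✓
  Dividing out (λ - 4): p(λ) = (λ - 4)(λ² - 12λ + 30).
Step 3 — remaining eigenvalues from the quadratic λ² - 12λ + 30 = 0:
  Δ = 12² - 4·30 = 144 - 120 = 24,  λ = (12 ± √24)/2 = (12 ± 4.899)/2 ≈ 8.4495 or 3.5505.
  Sorted: λ_1 = 8.4495,  λ_2 = 4,  λ_3 = 3.5505  (check: sum = 16 = tr ✓).

Step 4 — unit eigenvector for λ_1 ≈ 8.4495: v spans the null space of (Sigma - λ_1 I), whose rows are
  r_1 = (-4.4495, 1, 1),  r_2 = (1, -2.4495, 2),  r_3 = (1, 2, -2.4495).
  v is orthogonal to every row, so take v ∝ r_1 × r_2 = ((1)·(2) - (1)·(-2.4495), (1)·(1) - (-4.4495)·(2), (-4.4495)·(-2.4495) - (1)·(1)) ≈ (4.4495, 9.899, 9.899).
  Let u = (4.4495, 9.899, 9.899).
  ||u|| = √((4.4495)² + (9.899)² + (9.899)²) = √(215.7775) ≈ 14.6894,  v_1 = u/||u|| ≈ (0.3029, 0.6739, 0.6739) (||v_1|| = 1).

λ_1 = 8.4495,  λ_2 = 4,  λ_3 = 3.5505;  v_1 ≈ (0.3029, 0.6739, 0.6739)


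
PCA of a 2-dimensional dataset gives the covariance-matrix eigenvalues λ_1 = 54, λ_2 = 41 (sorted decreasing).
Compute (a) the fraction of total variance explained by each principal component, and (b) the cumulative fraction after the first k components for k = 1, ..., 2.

Step 1 — total variance = trace(Sigma) = Σ λ_i = 54 + 41 = 95.

Step 2 — fraction explained by component i = λ_i / Σ λ:
  PC1: 54/95 = 0.5684
  PC2: 41/95 = 0.4316

Step 3 — cumulative fraction after k components = (λ_1 + ... + λ_k) / Σ λ:
  k = 1: 54/95 = 0.5684
  k = 2: (54 + 41)/95 = 95/95 = 1

Summary (fraction, with percent):

explained: PC1 0.5684 (56.84%), PC2 0.4316 (43.16%);  cumulative: 0.5684, 1
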